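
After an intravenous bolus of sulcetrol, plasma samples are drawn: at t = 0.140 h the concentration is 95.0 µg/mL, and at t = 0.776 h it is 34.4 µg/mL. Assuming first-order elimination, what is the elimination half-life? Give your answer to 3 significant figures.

0.434 hours

k = ln(C₁/C₂) / (t₂ − t₁) = ln(95.0/34.4) / (0.776 − 0.140)
  = 1.016 / 0.6360 = 1.597 h⁻¹
t½ = ln 2 / k = ln 2 / 1.597 ≈ 0.434 hours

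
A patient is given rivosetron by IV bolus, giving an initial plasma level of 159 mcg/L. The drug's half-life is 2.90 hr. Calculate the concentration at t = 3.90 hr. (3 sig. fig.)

k = ln 2 / 2.90 = 0.2390 hr⁻¹
C(t) = C₀ e^(−kt) = 159 × e^(−0.2390 × 3.90) = 159 × e^(−0.9322) = 159 × 0.3937 ≈ 62.6 mcg/L

62.6 mcg/L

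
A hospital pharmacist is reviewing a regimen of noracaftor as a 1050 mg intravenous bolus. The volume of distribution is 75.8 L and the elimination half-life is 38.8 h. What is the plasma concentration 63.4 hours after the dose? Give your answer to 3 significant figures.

4.46 µg/mL

C₀ = dose / V = 1050 / 75.8 = 13.85 µg/mL
k = ln 2 / 38.8 = 0.01786 h⁻¹
C(t) = C₀ e^(−kt) = 13.85 × e^(−0.01786 × 63.4) = 13.85 × e^(−1.133) = 13.85 × 0.3222 ≈ 4.46 µg/mL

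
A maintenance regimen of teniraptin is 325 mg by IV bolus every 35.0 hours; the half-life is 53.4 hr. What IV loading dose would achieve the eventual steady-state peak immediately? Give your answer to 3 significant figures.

k = ln 2 / 53.4 = 0.01298 hr⁻¹
Accumulation ratio R = 1 / (1 − e^(−kτ)) = 1 / (1 − e^(−0.01298×35.0)) = 1 / (1 − 0.6349) = 2.739
Loading dose = maintenance dose × R = 325 × 2.739 ≈ 890 mg

890 mg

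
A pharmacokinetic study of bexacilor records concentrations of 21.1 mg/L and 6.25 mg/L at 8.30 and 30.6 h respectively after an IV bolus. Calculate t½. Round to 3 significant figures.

k = ln(C₁/C₂) / (t₂ − t₁) = ln(21.1/6.25) / (30.6 − 8.30)
  = 1.217 / 22.30 = 0.05456 h⁻¹
t½ = ln 2 / k = ln 2 / 0.05456 ≈ 12.7 hours

12.7 hours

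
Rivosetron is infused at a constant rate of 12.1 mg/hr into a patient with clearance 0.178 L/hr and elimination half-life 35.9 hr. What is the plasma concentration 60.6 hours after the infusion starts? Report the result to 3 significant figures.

46.9 mg/L

Css = rate / CL = 12.1 / 0.178 = 67.98 mg/L
k = ln 2 / 35.9 = 0.01931 hr⁻¹
C(t) = Css (1 − e^(−kt)) = 67.98 × (1 − e^(−1.170)) = 67.98 × 0.6896 ≈ 46.9 mg/L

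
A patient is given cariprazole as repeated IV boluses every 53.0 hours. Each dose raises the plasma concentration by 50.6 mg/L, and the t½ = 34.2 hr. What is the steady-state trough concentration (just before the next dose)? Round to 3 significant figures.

k = ln 2 / 34.2 = 0.02027 hr⁻¹
Fraction remaining after one interval: e^(−kτ) = e^(−0.02027 × 53.0) = 0.3416
R = 1 / (1 − 0.3416) = 1.519
Css,max = 50.6 × 1.519 = 76.85 mg/L
Css,min = Css,max × e^(−kτ) = 76.85 × 0.3416 ≈ 26.3 mg/L

26.3 mg/L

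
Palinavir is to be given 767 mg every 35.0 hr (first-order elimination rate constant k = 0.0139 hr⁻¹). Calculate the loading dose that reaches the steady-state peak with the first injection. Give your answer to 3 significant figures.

Accumulation ratio R = 1 / (1 − e^(−kτ)) = 1 / (1 − e^(−0.01390×35.0)) = 1 / (1 − 0.6148) = 2.596
Loading dose = maintenance dose × R = 767 × 2.596 ≈ 1990 mg

1990 mg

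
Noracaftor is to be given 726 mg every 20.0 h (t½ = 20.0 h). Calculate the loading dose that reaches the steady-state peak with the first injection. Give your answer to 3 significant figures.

k = ln 2 / 20.0 = 0.03466 h⁻¹
Accumulation ratio R = 1 / (1 − e^(−kτ)) = 1 / (1 − e^(−0.03466×20.0)) = 1 / (1 − 0.5000) = 2.000
Loading dose = maintenance dose × R = 726 × 2.000 ≈ 1450 mg

1450 mg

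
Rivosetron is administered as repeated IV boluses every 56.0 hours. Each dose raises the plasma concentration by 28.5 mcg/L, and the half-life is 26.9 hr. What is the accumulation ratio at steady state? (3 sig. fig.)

1.31

k = ln 2 / 26.9 = 0.02577 hr⁻¹
Fraction remaining after one interval: e^(−kτ) = e^(−0.02577 × 56.0) = 0.2362
R = 1 / (1 − 0.2362) = 1 / 0.7638 ≈ 1.31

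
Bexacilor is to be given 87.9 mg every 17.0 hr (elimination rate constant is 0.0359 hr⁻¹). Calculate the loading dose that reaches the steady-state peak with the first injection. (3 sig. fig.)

192 mg

Accumulation ratio R = 1 / (1 − e^(−kτ)) = 1 / (1 − e^(−0.03590×17.0)) = 1 / (1 − 0.5432) = 2.189
Loading dose = maintenance dose × R = 87.9 × 2.189 ≈ 192 mg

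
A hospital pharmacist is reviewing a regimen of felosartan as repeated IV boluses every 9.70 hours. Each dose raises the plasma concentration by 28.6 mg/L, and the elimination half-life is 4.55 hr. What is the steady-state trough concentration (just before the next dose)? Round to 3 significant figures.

k = ln 2 / 4.55 = 0.1523 hr⁻¹
Fraction remaining after one interval: e^(−kτ) = e^(−0.1523 × 9.70) = 0.2282
R = 1 / (1 − 0.2282) = 1.296
Css,max = 28.6 × 1.296 = 37.05 mg/L
Css,min = Css,max × e^(−kτ) = 37.05 × 0.2282 ≈ 8.45 mg/L

8.45 mg/L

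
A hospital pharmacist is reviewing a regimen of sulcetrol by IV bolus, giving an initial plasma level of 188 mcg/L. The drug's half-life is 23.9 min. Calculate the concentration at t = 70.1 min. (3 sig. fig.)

k = ln 2 / 23.9 = 0.02900 min⁻¹
70.1 min is 2.933 half-lives, so C = 188 × (1/2)^2.933 = 188 × 0.1309 ≈ 24.6 mcg/L

24.6 mcg/L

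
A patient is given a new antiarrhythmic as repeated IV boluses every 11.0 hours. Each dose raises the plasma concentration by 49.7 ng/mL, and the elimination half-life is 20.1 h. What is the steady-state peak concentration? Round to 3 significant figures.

157 ng/mL

k = ln 2 / 20.1 = 0.03448 h⁻¹
Fraction remaining after one interval: e^(−kτ) = e^(−0.03448 × 11.0) = 0.6843
R = 1 / (1 − 0.6843) = 3.168
Css,max = 49.7 × 3.168 ≈ 157 ng/mL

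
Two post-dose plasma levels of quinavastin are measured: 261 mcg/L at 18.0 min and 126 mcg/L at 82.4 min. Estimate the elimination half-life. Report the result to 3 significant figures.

61.3 minutes

k = ln(C₁/C₂) / (t₂ − t₁) = ln(261/126) / (82.4 − 18.0)
  = 0.7282 / 64.40 = 0.01131 min⁻¹
t½ = ln 2 / k = ln 2 / 0.01131 ≈ 61.3 minutes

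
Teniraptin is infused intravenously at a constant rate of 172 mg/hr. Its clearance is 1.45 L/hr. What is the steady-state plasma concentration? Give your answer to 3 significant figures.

Css = infusion rate / CL = 172 / 1.45 ≈ 119 mg/L

119 mg/L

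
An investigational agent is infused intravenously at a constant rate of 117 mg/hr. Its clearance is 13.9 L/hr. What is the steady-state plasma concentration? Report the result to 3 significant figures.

8.42 µg/mL

Css = infusion rate / CL = 117 / 13.9 ≈ 8.42 µg/mL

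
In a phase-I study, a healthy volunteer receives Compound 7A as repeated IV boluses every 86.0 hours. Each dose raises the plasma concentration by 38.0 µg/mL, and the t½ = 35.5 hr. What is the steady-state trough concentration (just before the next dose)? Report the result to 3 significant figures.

k = ln 2 / 35.5 = 0.01953 hr⁻¹
Fraction remaining after one interval: e^(−kτ) = e^(−0.01953 × 86.0) = 0.1865
R = 1 / (1 − 0.1865) = 1.229
Css,max = 38.0 × 1.229 = 46.71 µg/mL
Css,min = Css,max × e^(−kτ) = 46.71 × 0.1865 ≈ 8.71 µg/mL

8.71 µg/mL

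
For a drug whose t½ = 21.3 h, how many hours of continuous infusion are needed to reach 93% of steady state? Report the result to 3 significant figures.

k = ln 2 / 21.3 = 0.03254 h⁻¹
f = 1 − e^(−kt)  ⇒  t = −ln(1 − f) / k
t = −ln(1 − 0.93) / 0.03254 = 2.659 / 0.03254 ≈ 81.7 hours

81.7 hours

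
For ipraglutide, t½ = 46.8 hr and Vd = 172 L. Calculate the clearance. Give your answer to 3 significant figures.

2.55 L/hr

k = ln 2 / t½ = ln 2 / 46.8 = 0.01481 hr⁻¹
CL = k · V = 0.01481 × 172 ≈ 2.55 L/hr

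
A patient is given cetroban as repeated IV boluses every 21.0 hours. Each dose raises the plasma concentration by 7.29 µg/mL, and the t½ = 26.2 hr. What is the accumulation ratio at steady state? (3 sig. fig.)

k = ln 2 / 26.2 = 0.02646 hr⁻¹
Fraction remaining after one interval: e^(−kτ) = e^(−0.02646 × 21.0) = 0.5737
R = 1 / (1 − 0.5737) = 1 / 0.4263 ≈ 2.35

2.35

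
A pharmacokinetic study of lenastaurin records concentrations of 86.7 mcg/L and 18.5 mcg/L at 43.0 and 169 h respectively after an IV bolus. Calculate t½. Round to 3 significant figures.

56.5 hours

k = ln(C₁/C₂) / (t₂ − t₁) = ln(86.7/18.5) / (169 − 43.0)
  = 1.545 / 126.0 = 0.01226 h⁻¹
t½ = ln 2 / k = ln 2 / 0.01226 ≈ 56.5 hours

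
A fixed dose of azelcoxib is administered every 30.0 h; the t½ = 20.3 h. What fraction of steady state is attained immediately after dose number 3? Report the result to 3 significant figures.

0.954

k = ln 2 / 20.3 = 0.03415 h⁻¹
f_n = 1 − e^(−nkτ) = 1 − e^(−3 × 0.03415 × 30.0) = 1 − e^(−3.073) = 1 − 0.04628 ≈ 0.954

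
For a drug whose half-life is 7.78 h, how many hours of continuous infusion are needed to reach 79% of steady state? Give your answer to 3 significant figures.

17.5 hours

k = ln 2 / 7.78 = 0.08909 h⁻¹
f = 1 − e^(−kt)  ⇒  t = −ln(1 − f) / k
t = −ln(1 − 0.79) / 0.08909 = 1.561 / 0.08909 ≈ 17.5 hours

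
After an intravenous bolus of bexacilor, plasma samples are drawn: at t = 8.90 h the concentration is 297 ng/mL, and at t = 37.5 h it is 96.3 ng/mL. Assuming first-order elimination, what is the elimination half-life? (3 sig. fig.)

17.6 hours

k = ln(C₁/C₂) / (t₂ − t₁) = ln(297/96.3) / (37.5 − 8.90)
  = 1.126 / 28.60 = 0.03938 h⁻¹
t½ = ln 2 / k = ln 2 / 0.03938 ≈ 17.6 hours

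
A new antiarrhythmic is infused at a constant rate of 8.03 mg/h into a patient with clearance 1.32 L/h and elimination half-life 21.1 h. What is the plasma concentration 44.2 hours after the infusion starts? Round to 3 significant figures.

4.66 µg/mL

Css = rate / CL = 8.03 / 1.32 = 6.083 µg/mL
k = ln 2 / 21.1 = 0.03285 h⁻¹
C(t) = Css (1 − e^(−kt)) = 6.083 × (1 − e^(−1.452)) = 6.083 × 0.7659 ≈ 4.66 µg/mL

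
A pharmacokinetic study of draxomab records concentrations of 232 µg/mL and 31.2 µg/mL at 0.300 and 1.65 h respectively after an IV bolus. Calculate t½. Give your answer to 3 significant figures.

k = ln(C₁/C₂) / (t₂ − t₁) = ln(232/31.2) / (1.65 − 0.300)
  = 2.006 / 1.350 = 1.486 h⁻¹
t½ = ln 2 / k = ln 2 / 1.486 ≈ 0.466 hours

0.466 hours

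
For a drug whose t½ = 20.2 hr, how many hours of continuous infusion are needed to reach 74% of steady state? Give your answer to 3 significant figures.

39.3 hours

k = ln 2 / 20.2 = 0.03431 hr⁻¹
f = 1 − e^(−kt)  ⇒  t = −ln(1 − f) / k
t = −ln(1 − 0.74) / 0.03431 = 1.347 / 0.03431 ≈ 39.3 hours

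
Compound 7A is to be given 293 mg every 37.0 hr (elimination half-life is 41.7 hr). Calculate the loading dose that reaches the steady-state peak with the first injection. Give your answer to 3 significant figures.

638 mg

k = ln 2 / 41.7 = 0.01662 hr⁻¹
Accumulation ratio R = 1 / (1 − e^(−kτ)) = 1 / (1 − e^(−0.01662×37.0)) = 1 / (1 − 0.5406) = 2.177
Loading dose = maintenance dose × R = 293 × 2.177 ≈ 638 mg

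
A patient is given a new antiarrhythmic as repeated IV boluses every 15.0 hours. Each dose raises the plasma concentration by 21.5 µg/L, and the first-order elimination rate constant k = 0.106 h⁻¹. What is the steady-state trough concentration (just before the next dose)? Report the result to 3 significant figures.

5.51 µg/L

Fraction remaining after one interval: e^(−kτ) = e^(−0.1060 × 15.0) = 0.2039
R = 1 / (1 − 0.2039) = 1.256
Css,max = 21.5 × 1.256 = 27.01 µg/L
Css,min = Css,max × e^(−kτ) = 27.01 × 0.2039 ≈ 5.51 µg/L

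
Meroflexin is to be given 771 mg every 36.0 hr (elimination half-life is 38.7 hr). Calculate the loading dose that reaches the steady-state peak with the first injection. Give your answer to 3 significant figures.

1620 mg

k = ln 2 / 38.7 = 0.01791 hr⁻¹
Accumulation ratio R = 1 / (1 − e^(−kτ)) = 1 / (1 − e^(−0.01791×36.0)) = 1 / (1 − 0.5248) = 2.104
Loading dose = maintenance dose × R = 771 × 2.104 ≈ 1620 mg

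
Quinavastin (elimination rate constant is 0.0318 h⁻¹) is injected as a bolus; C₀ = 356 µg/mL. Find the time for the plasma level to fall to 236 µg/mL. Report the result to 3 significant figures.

12.9 hours

C(t) = C₀ e^(−kt)  ⇒  t = ln(C₀/C) / k
t = ln(356/236) / 0.03180 = 0.4111 / 0.03180 ≈ 12.9 hours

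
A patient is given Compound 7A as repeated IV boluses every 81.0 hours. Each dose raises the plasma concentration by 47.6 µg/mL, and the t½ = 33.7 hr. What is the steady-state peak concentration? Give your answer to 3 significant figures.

k = ln 2 / 33.7 = 0.02057 hr⁻¹
Fraction remaining after one interval: e^(−kτ) = e^(−0.02057 × 81.0) = 0.1890
R = 1 / (1 − 0.1890) = 1.233
Css,max = 47.6 × 1.233 ≈ 58.7 µg/mL

58.7 µg/mL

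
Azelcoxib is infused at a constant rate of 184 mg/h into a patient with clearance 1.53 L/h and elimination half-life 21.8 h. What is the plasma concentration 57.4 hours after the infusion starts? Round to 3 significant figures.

101 mg/L

Css = rate / CL = 184 / 1.53 = 120.3 mg/L
k = ln 2 / 21.8 = 0.03180 h⁻¹
C(t) = Css (1 − e^(−kt)) = 120.3 × (1 − e^(−1.825)) = 120.3 × 0.8388 ≈ 101 mg/L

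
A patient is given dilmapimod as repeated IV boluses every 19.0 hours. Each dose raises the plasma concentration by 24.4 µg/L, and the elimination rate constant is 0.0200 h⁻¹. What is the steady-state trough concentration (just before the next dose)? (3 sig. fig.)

Fraction remaining after one interval: e^(−kτ) = e^(−0.02000 × 19.0) = 0.6839
R = 1 / (1 − 0.6839) = 3.163
Css,max = 24.4 × 3.163 = 77.18 µg/L
Css,min = Css,max × e^(−kτ) = 77.18 × 0.6839 ≈ 52.8 µg/L

52.8 µg/L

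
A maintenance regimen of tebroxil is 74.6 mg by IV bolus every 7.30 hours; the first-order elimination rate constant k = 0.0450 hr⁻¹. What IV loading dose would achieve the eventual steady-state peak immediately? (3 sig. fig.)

Accumulation ratio R = 1 / (1 − e^(−kτ)) = 1 / (1 − e^(−0.04500×7.30)) = 1 / (1 − 0.7200) = 3.571
Loading dose = maintenance dose × R = 74.6 × 3.571 ≈ 266 mg

266 mg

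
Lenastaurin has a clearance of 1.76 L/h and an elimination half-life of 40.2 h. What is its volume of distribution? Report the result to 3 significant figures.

102 L

k = ln 2 / t½ = ln 2 / 40.2 = 0.01724 h⁻¹
V = CL / k = 1.76 / 0.01724 ≈ 102 L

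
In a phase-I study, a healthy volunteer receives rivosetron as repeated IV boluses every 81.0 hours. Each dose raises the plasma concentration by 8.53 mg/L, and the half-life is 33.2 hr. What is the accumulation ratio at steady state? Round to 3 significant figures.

1.23

k = ln 2 / 33.2 = 0.02088 hr⁻¹
Fraction remaining after one interval: e^(−kτ) = e^(−0.02088 × 81.0) = 0.1843
R = 1 / (1 − 0.1843) = 1 / 0.8157 ≈ 1.23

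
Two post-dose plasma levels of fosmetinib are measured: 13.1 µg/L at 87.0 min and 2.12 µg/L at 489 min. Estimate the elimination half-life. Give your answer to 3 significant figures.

k = ln(C₁/C₂) / (t₂ − t₁) = ln(13.1/2.12) / (489 − 87.0)
  = 1.821 / 402.0 = 0.004530 min⁻¹
t½ = ln 2 / k = ln 2 / 0.004530 ≈ 153 minutes

153 minutes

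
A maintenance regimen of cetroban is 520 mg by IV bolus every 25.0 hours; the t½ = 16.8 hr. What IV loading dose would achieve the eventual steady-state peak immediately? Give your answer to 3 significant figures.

k = ln 2 / 16.8 = 0.04126 hr⁻¹
Accumulation ratio R = 1 / (1 − e^(−kτ)) = 1 / (1 − e^(−0.04126×25.0)) = 1 / (1 − 0.3565) = 1.554
Loading dose = maintenance dose × R = 520 × 1.554 ≈ 808 mg

808 mg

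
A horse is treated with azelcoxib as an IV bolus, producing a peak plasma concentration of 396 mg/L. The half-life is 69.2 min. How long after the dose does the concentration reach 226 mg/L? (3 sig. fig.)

k = ln 2 / 69.2 = 0.01002 min⁻¹
C(t) = C₀ e^(−kt)  ⇒  t = ln(C₀/C) / k
t = ln(396/226) / 0.01002 = 0.5609 / 0.01002 ≈ 56.0 minutes

56.0 minutes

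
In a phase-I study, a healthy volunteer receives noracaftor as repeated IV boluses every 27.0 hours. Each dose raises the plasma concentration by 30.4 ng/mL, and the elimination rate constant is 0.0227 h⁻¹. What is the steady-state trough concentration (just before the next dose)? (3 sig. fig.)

Fraction remaining after one interval: e^(−kτ) = e^(−0.02270 × 27.0) = 0.5418
R = 1 / (1 − 0.5418) = 2.182
Css,max = 30.4 × 2.182 = 66.34 ng/mL
Css,min = Css,max × e^(−kτ) = 66.34 × 0.5418 ≈ 35.9 ng/mL

35.9 ng/mL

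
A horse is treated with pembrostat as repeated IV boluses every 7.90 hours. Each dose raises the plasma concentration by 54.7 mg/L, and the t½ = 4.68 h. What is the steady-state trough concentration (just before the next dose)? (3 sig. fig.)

24.6 mg/L

k = ln 2 / 4.68 = 0.1481 h⁻¹
Fraction remaining after one interval: e^(−kτ) = e^(−0.1481 × 7.90) = 0.3103
R = 1 / (1 − 0.3103) = 1.450
Css,max = 54.7 × 1.450 = 79.32 mg/L
Css,min = Css,max × e^(−kτ) = 79.32 × 0.3103 ≈ 24.6 mg/L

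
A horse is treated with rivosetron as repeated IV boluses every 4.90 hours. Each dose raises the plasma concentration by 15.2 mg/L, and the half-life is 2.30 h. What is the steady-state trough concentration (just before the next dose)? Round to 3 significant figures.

k = ln 2 / 2.30 = 0.3014 h⁻¹
Fraction remaining after one interval: e^(−kτ) = e^(−0.3014 × 4.90) = 0.2284
R = 1 / (1 − 0.2284) = 1.296
Css,max = 15.2 × 1.296 = 19.70 mg/L
Css,min = Css,max × e^(−kτ) = 19.70 × 0.2284 ≈ 4.50 mg/L

4.50 mg/L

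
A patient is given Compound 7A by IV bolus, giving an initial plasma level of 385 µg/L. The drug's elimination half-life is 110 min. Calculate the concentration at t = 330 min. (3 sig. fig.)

k = ln 2 / 110 = 0.006301 min⁻¹
330 min is 3.000 half-lives, so C = 385 × (1/2)^3.000 = 385 × 0.1250 ≈ 48.1 µg/L

48.1 µg/L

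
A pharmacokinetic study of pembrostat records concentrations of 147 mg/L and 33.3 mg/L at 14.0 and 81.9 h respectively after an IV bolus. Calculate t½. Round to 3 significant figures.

k = ln(C₁/C₂) / (t₂ − t₁) = ln(147/33.3) / (81.9 − 14.0)
  = 1.485 / 67.90 = 0.02187 h⁻¹
t½ = ln 2 / k = ln 2 / 0.02187 ≈ 31.7 hours

31.7 hours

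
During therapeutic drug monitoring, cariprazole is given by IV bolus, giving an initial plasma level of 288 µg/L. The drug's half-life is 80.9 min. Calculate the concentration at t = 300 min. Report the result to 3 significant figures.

k = ln 2 / 80.9 = 0.008568 min⁻¹
C(t) = C₀ e^(−kt) = 288 × e^(−0.008568 × 300) = 288 × e^(−2.570) = 288 × 0.07651 ≈ 22.0 µg/L

22.0 µg/L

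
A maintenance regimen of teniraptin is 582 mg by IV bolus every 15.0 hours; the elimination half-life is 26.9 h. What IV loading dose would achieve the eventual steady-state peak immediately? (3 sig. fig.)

k = ln 2 / 26.9 = 0.02577 h⁻¹
Accumulation ratio R = 1 / (1 − e^(−kτ)) = 1 / (1 − e^(−0.02577×15.0)) = 1 / (1 − 0.6794) = 3.119
Loading dose = maintenance dose × R = 582 × 3.119 ≈ 1820 mg

1820 mg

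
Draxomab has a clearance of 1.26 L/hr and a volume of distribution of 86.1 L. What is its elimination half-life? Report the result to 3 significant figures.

k = CL / V = 1.26 / 86.1 = 0.01463 hr⁻¹
t½ = ln 2 / k = ln 2 / 0.01463 ≈ 47.4 hours

47.4 hours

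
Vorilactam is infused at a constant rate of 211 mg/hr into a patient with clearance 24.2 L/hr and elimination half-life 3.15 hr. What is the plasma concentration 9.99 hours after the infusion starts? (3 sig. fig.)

7.75 mg/L

Css = rate / CL = 211 / 24.2 = 8.719 mg/L
k = ln 2 / 3.15 = 0.2200 hr⁻¹
C(t) = Css (1 − e^(−kt)) = 8.719 × (1 − e^(−2.198)) = 8.719 × 0.8890 ≈ 7.75 mg/L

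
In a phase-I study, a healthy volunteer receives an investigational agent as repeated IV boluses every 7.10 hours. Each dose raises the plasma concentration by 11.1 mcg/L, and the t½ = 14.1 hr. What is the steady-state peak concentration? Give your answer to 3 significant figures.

37.7 mcg/L

k = ln 2 / 14.1 = 0.04916 hr⁻¹
Fraction remaining after one interval: e^(−kτ) = e^(−0.04916 × 7.10) = 0.7054
R = 1 / (1 − 0.7054) = 3.394
Css,max = 11.1 × 3.394 ≈ 37.7 mcg/L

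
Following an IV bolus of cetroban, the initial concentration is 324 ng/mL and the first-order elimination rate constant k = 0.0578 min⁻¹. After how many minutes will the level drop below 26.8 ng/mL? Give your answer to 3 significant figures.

C(t) = C₀ e^(−kt)  ⇒  t = ln(C₀/C) / k
t = ln(324/26.8) / 0.05780 = 2.492 / 0.05780 ≈ 43.1 minutes

43.1 minutes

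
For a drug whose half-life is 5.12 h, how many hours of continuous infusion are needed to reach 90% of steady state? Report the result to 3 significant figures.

17.0 hours

k = ln 2 / 5.12 = 0.1354 h⁻¹
f = 1 − e^(−kt)  ⇒  t = −ln(1 − f) / k
t = −ln(1 − 0.9) / 0.1354 = 2.303 / 0.1354 ≈ 17.0 hours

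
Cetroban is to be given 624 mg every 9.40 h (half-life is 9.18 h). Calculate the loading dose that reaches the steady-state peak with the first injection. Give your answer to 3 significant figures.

1230 mg

k = ln 2 / 9.18 = 0.07551 h⁻¹
Accumulation ratio R = 1 / (1 − e^(−kτ)) = 1 / (1 − e^(−0.07551×9.40)) = 1 / (1 − 0.4918) = 1.968
Loading dose = maintenance dose × R = 624 × 1.968 ≈ 1230 mg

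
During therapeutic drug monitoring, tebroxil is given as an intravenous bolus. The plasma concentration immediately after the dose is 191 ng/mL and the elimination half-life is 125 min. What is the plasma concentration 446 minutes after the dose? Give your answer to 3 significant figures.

k = ln 2 / 125 = 0.005545 min⁻¹
C(t) = C₀ e^(−kt) = 191 × e^(−0.005545 × 446) = 191 × e^(−2.473) = 191 × 0.08432 ≈ 16.1 ng/mL

16.1 ng/mL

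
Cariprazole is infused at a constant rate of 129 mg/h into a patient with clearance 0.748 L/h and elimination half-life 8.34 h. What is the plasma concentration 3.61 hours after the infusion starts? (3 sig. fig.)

44.7 µg/mL

Css = rate / CL = 129 / 0.748 = 172.5 µg/mL
k = ln 2 / 8.34 = 0.08311 h⁻¹
C(t) = Css (1 − e^(−kt)) = 172.5 × (1 − e^(−0.3000)) = 172.5 × 0.2592 ≈ 44.7 µg/mL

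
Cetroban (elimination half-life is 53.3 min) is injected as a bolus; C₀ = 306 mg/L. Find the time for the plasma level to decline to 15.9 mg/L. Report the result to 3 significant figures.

k = ln 2 / 53.3 = 0.01300 min⁻¹
C(t) = C₀ e^(−kt)  ⇒  t = ln(C₀/C) / k
t = ln(306/15.9) / 0.01300 = 2.957 / 0.01300 ≈ 227 minutes

227 minutes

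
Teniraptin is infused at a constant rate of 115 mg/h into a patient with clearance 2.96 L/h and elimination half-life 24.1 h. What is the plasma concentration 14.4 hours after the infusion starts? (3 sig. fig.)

13.2 µg/mL

Css = rate / CL = 115 / 2.96 = 38.85 µg/mL
k = ln 2 / 24.1 = 0.02876 h⁻¹
C(t) = Css (1 − e^(−kt)) = 38.85 × (1 − e^(−0.4142)) = 38.85 × 0.3391 ≈ 13.2 µg/mL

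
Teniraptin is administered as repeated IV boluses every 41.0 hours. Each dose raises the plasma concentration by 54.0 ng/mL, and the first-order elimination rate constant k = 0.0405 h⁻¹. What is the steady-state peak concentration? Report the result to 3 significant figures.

66.7 ng/mL

Fraction remaining after one interval: e^(−kτ) = e^(−0.04050 × 41.0) = 0.1900
R = 1 / (1 − 0.1900) = 1.235
Css,max = 54.0 × 1.235 ≈ 66.7 ng/mL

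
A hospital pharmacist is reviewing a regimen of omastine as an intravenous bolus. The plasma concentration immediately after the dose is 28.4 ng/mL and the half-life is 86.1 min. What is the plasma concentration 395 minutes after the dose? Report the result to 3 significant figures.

1.18 ng/mL

k = ln 2 / 86.1 = 0.008050 min⁻¹
395 min is 4.588 half-lives, so C = 28.4 × (1/2)^4.588 = 28.4 × 0.04159 ≈ 1.18 ng/mL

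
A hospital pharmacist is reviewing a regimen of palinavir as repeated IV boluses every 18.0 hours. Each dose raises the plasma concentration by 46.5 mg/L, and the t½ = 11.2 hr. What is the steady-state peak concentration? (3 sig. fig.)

69.2 mg/L

k = ln 2 / 11.2 = 0.06189 hr⁻¹
Fraction remaining after one interval: e^(−kτ) = e^(−0.06189 × 18.0) = 0.3282
R = 1 / (1 − 0.3282) = 1.489
Css,max = 46.5 × 1.489 ≈ 69.2 mg/L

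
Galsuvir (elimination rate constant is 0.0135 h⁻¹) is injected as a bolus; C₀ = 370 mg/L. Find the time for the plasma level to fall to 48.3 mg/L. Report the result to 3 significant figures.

151 hours

C(t) = C₀ e^(−kt)  ⇒  t = ln(C₀/C) / k
t = ln(370/48.3) / 0.01350 = 2.036 / 0.01350 ≈ 151 hours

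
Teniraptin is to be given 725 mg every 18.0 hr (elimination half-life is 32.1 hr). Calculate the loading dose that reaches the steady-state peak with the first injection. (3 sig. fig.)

2250 mg

k = ln 2 / 32.1 = 0.02159 hr⁻¹
Accumulation ratio R = 1 / (1 − e^(−kτ)) = 1 / (1 − e^(−0.02159×18.0)) = 1 / (1 − 0.6780) = 3.105
Loading dose = maintenance dose × R = 725 × 3.105 ≈ 2250 mg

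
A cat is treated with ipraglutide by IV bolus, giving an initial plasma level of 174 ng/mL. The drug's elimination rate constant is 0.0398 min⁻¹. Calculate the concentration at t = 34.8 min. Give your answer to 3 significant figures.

43.6 ng/mL

C(t) = C₀ e^(−kt) = 174 × e^(−0.03980 × 34.8) = 174 × e^(−1.385) = 174 × 0.2503 ≈ 43.6 ng/mL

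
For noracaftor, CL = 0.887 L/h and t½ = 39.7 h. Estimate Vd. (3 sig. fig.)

50.8 L

k = ln 2 / t½ = ln 2 / 39.7 = 0.01746 h⁻¹
V = CL / k = 0.887 / 0.01746 ≈ 50.8 L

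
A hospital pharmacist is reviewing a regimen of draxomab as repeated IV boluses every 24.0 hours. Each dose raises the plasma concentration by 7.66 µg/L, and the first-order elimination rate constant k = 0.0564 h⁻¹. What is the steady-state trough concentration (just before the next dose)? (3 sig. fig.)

2.67 µg/L

Fraction remaining after one interval: e^(−kτ) = e^(−0.05640 × 24.0) = 0.2583
R = 1 / (1 − 0.2583) = 1.348
Css,max = 7.66 × 1.348 = 10.33 µg/L
Css,min = Css,max × e^(−kτ) = 10.33 × 0.2583 ≈ 2.67 µg/L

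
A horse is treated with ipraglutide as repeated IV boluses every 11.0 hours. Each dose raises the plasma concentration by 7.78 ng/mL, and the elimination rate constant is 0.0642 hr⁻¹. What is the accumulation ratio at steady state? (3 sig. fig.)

Fraction remaining after one interval: e^(−kτ) = e^(−0.06420 × 11.0) = 0.4935
R = 1 / (1 − 0.4935) = 1 / 0.5065 ≈ 1.97

1.97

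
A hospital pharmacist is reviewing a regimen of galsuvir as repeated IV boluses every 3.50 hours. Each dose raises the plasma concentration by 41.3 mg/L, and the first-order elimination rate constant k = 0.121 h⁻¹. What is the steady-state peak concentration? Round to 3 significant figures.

120 mg/L

Fraction remaining after one interval: e^(−kτ) = e^(−0.1210 × 3.50) = 0.6548
R = 1 / (1 − 0.6548) = 2.896
Css,max = 41.3 × 2.896 ≈ 120 mg/L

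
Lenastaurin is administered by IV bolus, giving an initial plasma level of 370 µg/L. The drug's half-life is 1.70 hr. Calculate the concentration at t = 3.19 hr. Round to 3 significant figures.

k = ln 2 / 1.70 = 0.4077 hr⁻¹
C(t) = C₀ e^(−kt) = 370 × e^(−0.4077 × 3.19) = 370 × e^(−1.301) = 370 × 0.2723 ≈ 101 µg/L

101 µg/L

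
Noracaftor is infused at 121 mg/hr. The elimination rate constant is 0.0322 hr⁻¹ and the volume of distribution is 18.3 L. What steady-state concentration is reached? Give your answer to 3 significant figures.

205 mg/L

CL = k · V = 0.0322 × 18.3 = 0.5893 L/hr
Css = rate / CL = 121 / 0.5893 ≈ 205 mg/L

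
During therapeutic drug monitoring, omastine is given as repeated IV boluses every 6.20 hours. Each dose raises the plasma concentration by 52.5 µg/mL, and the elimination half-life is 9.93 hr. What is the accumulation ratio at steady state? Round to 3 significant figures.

k = ln 2 / 9.93 = 0.06980 hr⁻¹
Fraction remaining after one interval: e^(−kτ) = e^(−0.06980 × 6.20) = 0.6487
R = 1 / (1 − 0.6487) = 1 / 0.3513 ≈ 2.85

2.85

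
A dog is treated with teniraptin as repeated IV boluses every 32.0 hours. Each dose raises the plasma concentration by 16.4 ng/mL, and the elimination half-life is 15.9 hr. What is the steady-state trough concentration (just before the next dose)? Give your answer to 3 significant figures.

5.40 ng/mL

k = ln 2 / 15.9 = 0.04359 hr⁻¹
Fraction remaining after one interval: e^(−kτ) = e^(−0.04359 × 32.0) = 0.2478
R = 1 / (1 − 0.2478) = 1.329
Css,max = 16.4 × 1.329 = 21.80 ng/mL
Css,min = Css,max × e^(−kτ) = 21.80 × 0.2478 ≈ 5.40 ng/mL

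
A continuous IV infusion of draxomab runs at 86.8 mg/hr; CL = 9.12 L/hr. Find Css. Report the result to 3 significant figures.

9.52 mg/L

Css = infusion rate / CL = 86.8 / 9.12 ≈ 9.52 mg/L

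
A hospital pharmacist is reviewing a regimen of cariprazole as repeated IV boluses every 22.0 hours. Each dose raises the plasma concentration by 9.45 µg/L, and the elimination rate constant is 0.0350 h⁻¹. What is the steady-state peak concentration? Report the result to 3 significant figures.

17.6 µg/L

Fraction remaining after one interval: e^(−kτ) = e^(−0.03500 × 22.0) = 0.4630
R = 1 / (1 − 0.4630) = 1.862
Css,max = 9.45 × 1.862 ≈ 17.6 µg/L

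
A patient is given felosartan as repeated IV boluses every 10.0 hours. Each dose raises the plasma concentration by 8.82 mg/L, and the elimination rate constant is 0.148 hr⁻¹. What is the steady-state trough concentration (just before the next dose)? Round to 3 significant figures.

Fraction remaining after one interval: e^(−kτ) = e^(−0.1480 × 10.0) = 0.2276
R = 1 / (1 − 0.2276) = 1.295
Css,max = 8.82 × 1.295 = 11.42 mg/L
Css,min = Css,max × e^(−kτ) = 11.42 × 0.2276 ≈ 2.60 mg/L

2.60 mg/L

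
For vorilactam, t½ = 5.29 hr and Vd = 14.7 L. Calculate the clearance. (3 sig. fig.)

1.93 L/hr

k = ln 2 / t½ = ln 2 / 5.29 = 0.1310 hr⁻¹
CL = k · V = 0.1310 × 14.7 ≈ 1.93 L/hr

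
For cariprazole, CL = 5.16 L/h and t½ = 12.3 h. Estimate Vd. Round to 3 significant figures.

k = ln 2 / t½ = ln 2 / 12.3 = 0.05635 h⁻¹
V = CL / k = 5.16 / 0.05635 ≈ 91.6 L

91.6 L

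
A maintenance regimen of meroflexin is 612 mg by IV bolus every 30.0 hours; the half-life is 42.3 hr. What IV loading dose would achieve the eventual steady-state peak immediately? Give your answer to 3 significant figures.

k = ln 2 / 42.3 = 0.01639 hr⁻¹
Accumulation ratio R = 1 / (1 − e^(−kτ)) = 1 / (1 − e^(−0.01639×30.0)) = 1 / (1 − 0.6117) = 2.575
Loading dose = maintenance dose × R = 612 × 2.575 ≈ 1580 mg

1580 mg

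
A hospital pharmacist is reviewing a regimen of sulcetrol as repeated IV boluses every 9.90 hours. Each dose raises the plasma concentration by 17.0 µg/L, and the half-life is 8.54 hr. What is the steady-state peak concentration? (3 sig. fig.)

30.8 µg/L

k = ln 2 / 8.54 = 0.08116 hr⁻¹
Fraction remaining after one interval: e^(−kτ) = e^(−0.08116 × 9.90) = 0.4477
R = 1 / (1 − 0.4477) = 1.811
Css,max = 17.0 × 1.811 ≈ 30.8 µg/L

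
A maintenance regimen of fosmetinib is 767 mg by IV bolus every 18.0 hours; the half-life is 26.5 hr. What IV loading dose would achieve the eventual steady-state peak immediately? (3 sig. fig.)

k = ln 2 / 26.5 = 0.02616 hr⁻¹
Accumulation ratio R = 1 / (1 − e^(−kτ)) = 1 / (1 − e^(−0.02616×18.0)) = 1 / (1 − 0.6245) = 2.663
Loading dose = maintenance dose × R = 767 × 2.663 ≈ 2040 mg

2040 mg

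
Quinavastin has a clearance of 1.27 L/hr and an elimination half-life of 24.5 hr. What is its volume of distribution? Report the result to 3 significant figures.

44.9 L

k = ln 2 / t½ = ln 2 / 24.5 = 0.02829 hr⁻¹
V = CL / k = 1.27 / 0.02829 ≈ 44.9 L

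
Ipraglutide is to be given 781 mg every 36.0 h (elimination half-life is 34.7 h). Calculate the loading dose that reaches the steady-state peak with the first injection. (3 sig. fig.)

1520 mg

k = ln 2 / 34.7 = 0.01998 h⁻¹
Accumulation ratio R = 1 / (1 − e^(−kτ)) = 1 / (1 − e^(−0.01998×36.0)) = 1 / (1 − 0.4872) = 1.950
Loading dose = maintenance dose × R = 781 × 1.950 ≈ 1520 mg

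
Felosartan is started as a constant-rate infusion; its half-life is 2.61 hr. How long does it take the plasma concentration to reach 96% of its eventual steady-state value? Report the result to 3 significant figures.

12.1 hours

k = ln 2 / 2.61 = 0.2656 hr⁻¹
f = 1 − e^(−kt)  ⇒  t = −ln(1 − f) / k
t = −ln(1 − 0.96) / 0.2656 = 3.219 / 0.2656 ≈ 12.1 hours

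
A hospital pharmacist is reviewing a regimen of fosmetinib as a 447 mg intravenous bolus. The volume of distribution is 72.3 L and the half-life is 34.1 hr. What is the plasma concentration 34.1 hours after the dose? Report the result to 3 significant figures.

C₀ = dose / V = 447 / 72.3 = 6.183 µg/mL
k = ln 2 / 34.1 = 0.02033 hr⁻¹
C(t) = C₀ e^(−kt) = 6.183 × e^(−0.02033 × 34.1) = 6.183 × e^(−0.6931) = 6.183 × 0.5000 ≈ 3.09 µg/mL

3.09 µg/mL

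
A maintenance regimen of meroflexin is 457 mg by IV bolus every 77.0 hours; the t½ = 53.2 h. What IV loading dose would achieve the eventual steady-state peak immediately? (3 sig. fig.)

k = ln 2 / 53.2 = 0.01303 h⁻¹
Accumulation ratio R = 1 / (1 − e^(−kτ)) = 1 / (1 − e^(−0.01303×77.0)) = 1 / (1 − 0.3667) = 1.579
Loading dose = maintenance dose × R = 457 × 1.579 ≈ 722 mg

722 mg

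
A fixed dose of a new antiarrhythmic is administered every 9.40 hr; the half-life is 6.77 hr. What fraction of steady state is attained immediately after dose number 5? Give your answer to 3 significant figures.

k = ln 2 / 6.77 = 0.1024 hr⁻¹
f_n = 1 − e^(−nkτ) = 1 − e^(−5 × 0.1024 × 9.40) = 1 − e^(−4.812) = 1 − 0.008131 ≈ 0.992

0.992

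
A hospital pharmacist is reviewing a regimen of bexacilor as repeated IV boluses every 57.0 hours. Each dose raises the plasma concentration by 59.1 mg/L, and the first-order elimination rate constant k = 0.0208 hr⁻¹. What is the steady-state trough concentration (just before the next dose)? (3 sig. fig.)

Fraction remaining after one interval: e^(−kτ) = e^(−0.02080 × 57.0) = 0.3056
R = 1 / (1 − 0.3056) = 1.440
Css,max = 59.1 × 1.440 = 85.10 mg/L
Css,min = Css,max × e^(−kτ) = 85.10 × 0.3056 ≈ 26.0 mg/L

26.0 mg/L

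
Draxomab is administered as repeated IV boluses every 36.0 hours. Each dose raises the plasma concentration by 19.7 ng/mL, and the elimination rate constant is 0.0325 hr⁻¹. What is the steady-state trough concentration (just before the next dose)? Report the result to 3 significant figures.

Fraction remaining after one interval: e^(−kτ) = e^(−0.03250 × 36.0) = 0.3104
R = 1 / (1 − 0.3104) = 1.450
Css,max = 19.7 × 1.450 = 28.57 ng/mL
Css,min = Css,max × e^(−kτ) = 28.57 × 0.3104 ≈ 8.87 ng/mL

8.87 ng/mL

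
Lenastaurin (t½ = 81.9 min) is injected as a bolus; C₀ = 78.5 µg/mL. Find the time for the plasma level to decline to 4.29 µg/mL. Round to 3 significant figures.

k = ln 2 / 81.9 = 0.008463 min⁻¹
C(t) = C₀ e^(−kt)  ⇒  t = ln(C₀/C) / k
t = ln(78.5/4.29) / 0.008463 = 2.907 / 0.008463 ≈ 343 minutes

343 minutes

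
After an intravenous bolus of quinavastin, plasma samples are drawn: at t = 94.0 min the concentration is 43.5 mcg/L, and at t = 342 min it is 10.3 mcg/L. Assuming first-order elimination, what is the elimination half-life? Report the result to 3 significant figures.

119 minutes

k = ln(C₁/C₂) / (t₂ − t₁) = ln(43.5/10.3) / (342 − 94.0)
  = 1.441 / 248.0 = 0.005809 min⁻¹
t½ = ln 2 / k = ln 2 / 0.005809 ≈ 119 minutes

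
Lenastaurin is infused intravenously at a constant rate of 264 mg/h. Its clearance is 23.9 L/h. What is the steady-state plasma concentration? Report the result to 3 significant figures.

11.0 mg/L

Css = infusion rate / CL = 264 / 23.9 ≈ 11.0 mg/L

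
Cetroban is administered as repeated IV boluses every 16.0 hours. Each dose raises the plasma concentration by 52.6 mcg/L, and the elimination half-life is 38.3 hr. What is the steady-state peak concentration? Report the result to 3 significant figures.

k = ln 2 / 38.3 = 0.01810 hr⁻¹
Fraction remaining after one interval: e^(−kτ) = e^(−0.01810 × 16.0) = 0.7486
R = 1 / (1 − 0.7486) = 3.978
Css,max = 52.6 × 3.978 ≈ 209 mcg/L

209 mcg/L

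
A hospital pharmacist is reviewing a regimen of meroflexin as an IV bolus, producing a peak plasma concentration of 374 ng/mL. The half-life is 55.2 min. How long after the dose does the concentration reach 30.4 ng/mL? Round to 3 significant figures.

200 minutes

k = ln 2 / 55.2 = 0.01256 min⁻¹
C(t) = C₀ e^(−kt)  ⇒  t = ln(C₀/C) / k
t = ln(374/30.4) / 0.01256 = 2.510 / 0.01256 ≈ 200 minutes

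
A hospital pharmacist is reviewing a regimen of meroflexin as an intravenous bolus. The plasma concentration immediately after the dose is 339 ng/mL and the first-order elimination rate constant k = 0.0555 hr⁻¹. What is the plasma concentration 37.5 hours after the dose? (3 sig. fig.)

C(t) = C₀ e^(−kt) = 339 × e^(−0.05550 × 37.5) = 339 × e^(−2.081) = 339 × 0.1248 ≈ 42.3 ng/mL

42.3 ng/mL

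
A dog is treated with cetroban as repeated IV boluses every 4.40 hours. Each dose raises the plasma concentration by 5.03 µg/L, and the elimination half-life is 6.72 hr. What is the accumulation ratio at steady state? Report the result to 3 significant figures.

k = ln 2 / 6.72 = 0.1031 hr⁻¹
Fraction remaining after one interval: e^(−kτ) = e^(−0.1031 × 4.40) = 0.6352
R = 1 / (1 − 0.6352) = 1 / 0.3648 ≈ 2.74

2.74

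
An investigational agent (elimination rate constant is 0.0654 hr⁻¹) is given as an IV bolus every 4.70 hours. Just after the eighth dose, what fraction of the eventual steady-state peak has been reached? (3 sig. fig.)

0.914

f_n = 1 − e^(−nkτ) = 1 − e^(−8 × 0.06540 × 4.70) = 1 − e^(−2.459) = 1 − 0.08552 ≈ 0.914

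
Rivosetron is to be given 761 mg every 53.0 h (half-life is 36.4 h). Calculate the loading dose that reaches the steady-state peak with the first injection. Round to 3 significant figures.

k = ln 2 / 36.4 = 0.01904 h⁻¹
Accumulation ratio R = 1 / (1 − e^(−kτ)) = 1 / (1 − e^(−0.01904×53.0)) = 1 / (1 − 0.3645) = 1.574
Loading dose = maintenance dose × R = 761 × 1.574 ≈ 1200 mg

1200 mg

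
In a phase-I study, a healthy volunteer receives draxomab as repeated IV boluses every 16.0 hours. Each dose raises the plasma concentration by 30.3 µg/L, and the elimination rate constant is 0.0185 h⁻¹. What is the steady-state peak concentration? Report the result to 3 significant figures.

118 µg/L

Fraction remaining after one interval: e^(−kτ) = e^(−0.01850 × 16.0) = 0.7438
R = 1 / (1 − 0.7438) = 3.903
Css,max = 30.3 × 3.903 ≈ 118 µg/L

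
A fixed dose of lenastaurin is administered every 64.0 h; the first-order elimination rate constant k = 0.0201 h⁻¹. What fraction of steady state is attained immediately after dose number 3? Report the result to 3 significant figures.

0.979

f_n = 1 − e^(−nkτ) = 1 − e^(−3 × 0.02010 × 64.0) = 1 − e^(−3.859) = 1 − 0.02108 ≈ 0.979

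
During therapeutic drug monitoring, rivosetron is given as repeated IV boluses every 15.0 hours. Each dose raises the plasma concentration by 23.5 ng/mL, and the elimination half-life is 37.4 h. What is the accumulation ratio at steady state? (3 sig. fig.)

k = ln 2 / 37.4 = 0.01853 h⁻¹
Fraction remaining after one interval: e^(−kτ) = e^(−0.01853 × 15.0) = 0.7573
R = 1 / (1 − 0.7573) = 1 / 0.2427 ≈ 4.12

4.12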